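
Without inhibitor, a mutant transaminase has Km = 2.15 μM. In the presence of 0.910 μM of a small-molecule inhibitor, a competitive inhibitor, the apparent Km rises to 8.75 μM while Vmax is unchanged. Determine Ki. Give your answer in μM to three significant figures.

Competitive: Km,app = α·Km with α = 1 + [I]/Ki.
α = Km,app/Km = 8.75/2.15 = 4.070.
Since α = 1 + [I]/Ki, [I]/Ki = 4.070 − 1 = 3.070 and Ki = 0.910/3.070 = 0.296 μM.

0.296 μM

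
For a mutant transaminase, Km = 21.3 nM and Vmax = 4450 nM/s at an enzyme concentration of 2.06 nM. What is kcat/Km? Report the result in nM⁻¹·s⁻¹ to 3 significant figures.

kcat = Vmax/[E]total = 4450/2.06 = 2160 s⁻¹.
kcat/Km = 2160/21.3 = 101 nM⁻¹·s⁻¹.

101 nM⁻¹·s⁻¹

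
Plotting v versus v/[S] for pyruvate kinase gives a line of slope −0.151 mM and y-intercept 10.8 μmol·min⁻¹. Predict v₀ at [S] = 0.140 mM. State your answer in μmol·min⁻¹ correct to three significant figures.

In the Eadie–Hofstee form v = Vmax − Km·(v/[S]), the slope is −Km and the intercept is Vmax, so Km = 0.151 mM and Vmax = 10.8 μmol·min⁻¹.
v = 10.8 × 0.140/(0.151 + 0.140) = 5.20 μmol·min⁻¹.

5.20 μmol·min⁻¹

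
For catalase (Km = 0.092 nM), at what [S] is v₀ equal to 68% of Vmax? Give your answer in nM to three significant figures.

v/Vmax = [S]/(Km+[S]) = 0.68, so [S] = Km·0.68/(1 − 0.68) = 0.092 × 2.125.
[S] = 0.196 nM.

0.196 nM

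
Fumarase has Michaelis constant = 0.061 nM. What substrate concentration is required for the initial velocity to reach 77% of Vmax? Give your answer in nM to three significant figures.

v/Vmax = [S]/(Km+[S]) = 0.77, so [S] = Km·0.77/(1 − 0.77) = 0.061 × 3.348.
[S] = 0.204 nM.

0.204 nM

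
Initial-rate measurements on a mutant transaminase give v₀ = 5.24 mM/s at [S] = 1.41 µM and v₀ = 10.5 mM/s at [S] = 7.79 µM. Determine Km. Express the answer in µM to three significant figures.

2.22 µM

From v = Vmax[S]/(Km+[S]), each point gives Vmax = v(Km+[S])/[S].
Equating: 5.24(Km+1.41)/1.41 = 10.5(Km+7.79)/7.79.
3.716·Km + 5.24 = 1.348·Km + 10.5, so (3.716 − 1.348)·Km = 10.5 − 5.24.
Km = 5.260/2.368 = 2.22 µM; then Vmax = 5.24(2.22+1.41)/1.41 = 13.5 mM/s.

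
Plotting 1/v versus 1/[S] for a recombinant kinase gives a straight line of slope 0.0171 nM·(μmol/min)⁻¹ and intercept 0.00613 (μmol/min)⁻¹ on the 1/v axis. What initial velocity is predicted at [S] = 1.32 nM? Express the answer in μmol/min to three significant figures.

The y-intercept is 1/Vmax, so Vmax = 1/0.00613 = 163 μmol/min.
The slope is Km/Vmax, so Km = 0.0171 × 163 = 2.79 nM.
Then v = 163 × 1.32/(2.79 + 1.32) = 52.4 μmol/min.

52.4 μmol/min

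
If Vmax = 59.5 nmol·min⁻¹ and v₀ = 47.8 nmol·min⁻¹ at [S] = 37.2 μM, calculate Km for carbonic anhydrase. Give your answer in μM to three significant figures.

v/Vmax = 47.8/59.5 = 0.8034 = [S]/(Km+[S]).
So Km + [S] = [S]/0.8034 = 46.31 μM, giving Km = 46.31 − 37.2 = 9.11 μM.

9.11 μM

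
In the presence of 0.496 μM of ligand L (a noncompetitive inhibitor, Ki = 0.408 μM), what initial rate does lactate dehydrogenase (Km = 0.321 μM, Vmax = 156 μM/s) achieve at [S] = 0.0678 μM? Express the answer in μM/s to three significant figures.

12.3 μM/s

α = 1 + [I]/Ki = 1 + 0.496/0.408 = 2.216.
For a noncompetitive inhibitor, Vmax is reduced to Vmax/α while Km is unchanged: Km,app = 0.321 μM, Vmax,app = 70.4 μM/s.
v = Vmax,app·[S]/(Km,app + [S]) = 70.4 × 0.0678/(0.321 + 0.0678) = 12.3 μM/s.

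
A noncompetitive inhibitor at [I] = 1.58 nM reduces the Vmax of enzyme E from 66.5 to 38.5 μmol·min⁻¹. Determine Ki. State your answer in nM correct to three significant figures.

2.17 nM

Noncompetitive: Vmax,app = Vmax/α with α = 1 + [I]/Ki.
α = Vmax/Vmax,app = 66.5/38.5 = 1.727.
Ki = [I]/(α − 1) = 1.58/0.7273 = 2.17 nM.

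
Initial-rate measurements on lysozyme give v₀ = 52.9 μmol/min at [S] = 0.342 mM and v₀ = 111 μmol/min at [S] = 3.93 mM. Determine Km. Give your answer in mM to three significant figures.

0.460 mM

In reciprocal form, 1/v = (Km/Vmax)·(1/[S]) + 1/Vmax. The two points give (1/[S], 1/v) = (2.924, 0.01890) and (0.2545, 0.009009).
Slope = (0.01890 − 0.009009)/(2.924 − 0.2545) = 0.003706; intercept = 0.01890 − 0.003706×2.924 = 0.008066.
Vmax = 1/intercept = 124 μmol/min; Km = slope × Vmax = 0.003706 × 124 = 0.460 mM.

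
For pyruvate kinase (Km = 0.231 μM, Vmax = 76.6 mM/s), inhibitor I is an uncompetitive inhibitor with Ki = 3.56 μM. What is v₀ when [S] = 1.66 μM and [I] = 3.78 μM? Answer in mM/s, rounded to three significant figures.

α = 1 + [I]/Ki = 1 + 3.78/3.56 = 2.062.
For an uncompetitive inhibitor, both parameters are divided by α, giving Vmax/α and Km/α: Km,app = 0.112 μM, Vmax,app = 37.2 mM/s.
v = Vmax,app·[S]/(Km,app + [S]) = 37.2 × 1.66/(0.112 + 1.66) = 34.8 mM/s.

34.8 mM/s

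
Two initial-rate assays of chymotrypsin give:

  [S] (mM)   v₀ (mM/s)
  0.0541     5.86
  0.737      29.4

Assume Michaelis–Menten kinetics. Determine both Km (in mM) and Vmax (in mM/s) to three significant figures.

Km = 0.344 mM; Vmax = 43.1 mM/s

In reciprocal form, 1/v = (Km/Vmax)·(1/[S]) + 1/Vmax. The two points give (1/[S], 1/v) = (18.48, 0.1706) and (1.357, 0.03401).
Slope = (0.1706 − 0.03401)/(18.48 − 1.357) = 0.007978; intercept = 0.1706 − 0.007978×18.48 = 0.02319.
Vmax = 1/intercept = 43.1 mM/s; Km = slope × Vmax = 0.007978 × 43.1 = 0.344 mM.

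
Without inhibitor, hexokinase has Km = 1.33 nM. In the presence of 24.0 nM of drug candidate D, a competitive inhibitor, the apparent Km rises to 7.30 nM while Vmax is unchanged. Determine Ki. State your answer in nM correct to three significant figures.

Competitive: Km,app = α·Km with α = 1 + [I]/Ki.
α = Km,app/Km = 7.30/1.33 = 5.489.
Since α = 1 + [I]/Ki, [I]/Ki = 5.489 − 1 = 4.489 and Ki = 24.0/4.489 = 5.35 nM.

5.35 nM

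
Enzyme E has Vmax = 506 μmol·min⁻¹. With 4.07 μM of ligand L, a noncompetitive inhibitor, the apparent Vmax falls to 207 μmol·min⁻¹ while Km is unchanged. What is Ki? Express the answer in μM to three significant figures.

2.82 μM

Noncompetitive: Vmax,app = Vmax/α with α = 1 + [I]/Ki.
α = Vmax/Vmax,app = 506/207 = 2.444.
Ki = [I]/(α − 1) = 4.07/1.444 = 2.82 μM.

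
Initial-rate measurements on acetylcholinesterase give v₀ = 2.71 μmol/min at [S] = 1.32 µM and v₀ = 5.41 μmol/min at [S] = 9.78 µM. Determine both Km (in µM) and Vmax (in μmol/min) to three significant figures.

Km = 1.80 µM; Vmax = 6.41 μmol/min

From v = Vmax[S]/(Km+[S]), each point gives Vmax = v(Km+[S])/[S].
Equating: 2.71(Km+1.32)/1.32 = 5.41(Km+9.78)/9.78.
2.053·Km + 2.71 = 0.5532·Km + 5.41, so (2.053 − 0.5532)·Km = 5.41 − 2.71.
Km = 2.700/1.500 = 1.80 µM; then Vmax = 2.71(1.80+1.32)/1.32 = 6.41 μmol/min.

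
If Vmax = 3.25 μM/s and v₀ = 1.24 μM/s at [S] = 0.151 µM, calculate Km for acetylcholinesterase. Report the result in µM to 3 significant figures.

0.245 µM

From v = Vmax[S]/(Km+[S]), Km = [S](Vmax − v)/v.
Km = 0.151 × (3.25 − 1.24) / 1.24 = 0.3035/1.24 = 0.245 µM.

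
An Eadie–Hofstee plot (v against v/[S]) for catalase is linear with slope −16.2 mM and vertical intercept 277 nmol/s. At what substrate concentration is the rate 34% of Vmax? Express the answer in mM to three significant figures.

The Eadie–Hofstee slope gives Km = 16.2 mM (slope = −Km).
v/Vmax = [S]/(Km+[S]) = 0.34 ⇒ [S] = Km·0.34/(1−0.34) = 16.2 × 0.5152 = 8.35 mM.

8.35 mM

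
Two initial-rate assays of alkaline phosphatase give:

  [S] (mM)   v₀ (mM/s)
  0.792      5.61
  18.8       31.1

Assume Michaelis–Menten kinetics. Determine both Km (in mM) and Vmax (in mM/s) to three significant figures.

In reciprocal form, 1/v = (Km/Vmax)·(1/[S]) + 1/Vmax. The two points give (1/[S], 1/v) = (1.263, 0.1783) and (0.05319, 0.03215).
Slope = (0.1783 − 0.03215)/(1.263 − 0.05319) = 0.1208; intercept = 0.1783 − 0.1208×1.263 = 0.02573.
Vmax = 1/intercept = 38.9 mM/s; Km = slope × Vmax = 0.1208 × 38.9 = 4.70 mM.

Km = 4.70 mM; Vmax = 38.9 mM/s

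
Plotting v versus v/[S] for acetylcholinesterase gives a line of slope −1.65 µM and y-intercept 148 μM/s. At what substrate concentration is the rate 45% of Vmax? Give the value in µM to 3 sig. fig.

1.35 µM

The Eadie–Hofstee slope gives Km = 1.65 µM (slope = −Km).
v/Vmax = [S]/(Km+[S]) = 0.45 ⇒ [S] = Km·0.45/(1−0.45) = 1.65 × 0.8182 = 1.35 µM.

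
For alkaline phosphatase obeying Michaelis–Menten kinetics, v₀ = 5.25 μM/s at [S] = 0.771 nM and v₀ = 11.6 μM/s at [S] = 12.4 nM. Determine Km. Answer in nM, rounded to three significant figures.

1.08 nM

From v = Vmax[S]/(Km+[S]), each point gives Vmax = v(Km+[S])/[S].
Equating: 5.25(Km+0.771)/0.771 = 11.6(Km+12.4)/12.4.
6.809·Km + 5.25 = 0.9355·Km + 11.6, so (6.809 − 0.9355)·Km = 11.6 − 5.25.
Km = 6.350/5.874 = 1.08 nM; then Vmax = 5.25(1.08+0.771)/0.771 = 12.6 μM/s.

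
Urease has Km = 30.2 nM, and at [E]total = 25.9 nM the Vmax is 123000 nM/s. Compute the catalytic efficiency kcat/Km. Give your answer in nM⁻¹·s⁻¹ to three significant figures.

157 nM⁻¹·s⁻¹

kcat = Vmax/[E]total = 123000/25.9 = 4750 s⁻¹.
kcat/Km = 4750/30.2 = 157 nM⁻¹·s⁻¹.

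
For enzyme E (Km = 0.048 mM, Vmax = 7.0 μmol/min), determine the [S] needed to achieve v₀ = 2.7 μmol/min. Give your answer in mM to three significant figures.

0.0301 mM

Rearranging v = Vmax[S]/(Km+[S]) gives [S] = Km·v/(Vmax − v).
[S] = 0.048 × 2.7 / (7.0 − 2.7) = 0.1296/4.300 = 0.0301 mM.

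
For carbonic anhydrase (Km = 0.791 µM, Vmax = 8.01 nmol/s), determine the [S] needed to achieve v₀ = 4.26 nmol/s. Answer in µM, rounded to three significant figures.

Rearranging v = Vmax[S]/(Km+[S]) gives [S] = Km·v/(Vmax − v).
[S] = 0.791 × 4.26 / (8.01 − 4.26) = 3.370/3.750 = 0.899 µM.

0.899 µM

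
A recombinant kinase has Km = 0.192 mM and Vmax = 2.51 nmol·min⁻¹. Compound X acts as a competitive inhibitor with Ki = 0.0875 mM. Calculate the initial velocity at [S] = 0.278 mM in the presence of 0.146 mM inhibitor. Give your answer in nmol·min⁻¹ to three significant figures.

0.883 nmol·min⁻¹

With α = 1 + [I]/Ki = 1 + 0.146/0.0875 = 2.669, the competitive rate law is v = Vmax[S] / (αKm + [S]).
v = 2.51×0.278 / (2.669×0.192 + 0.278) = 0.6978/0.7904 = 0.883 nmol·min⁻¹.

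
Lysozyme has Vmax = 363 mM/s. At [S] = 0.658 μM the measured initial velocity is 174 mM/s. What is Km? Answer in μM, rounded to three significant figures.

From v = Vmax[S]/(Km+[S]), Km = [S](Vmax − v)/v.
Km = 0.658 × (363 − 174) / 174 = 124.4/174 = 0.715 μM.

0.715 μM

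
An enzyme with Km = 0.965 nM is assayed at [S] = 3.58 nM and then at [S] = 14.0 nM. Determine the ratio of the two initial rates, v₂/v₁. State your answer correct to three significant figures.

Since Vmax cancels, v₂/v₁ = [S]₂(Km+[S]₁) / [S]₁(Km+[S]₂).
= 14.0×(0.965+3.58) / (3.58×(0.965+14.0)) = 63.63/53.57 = 1.19.

1.19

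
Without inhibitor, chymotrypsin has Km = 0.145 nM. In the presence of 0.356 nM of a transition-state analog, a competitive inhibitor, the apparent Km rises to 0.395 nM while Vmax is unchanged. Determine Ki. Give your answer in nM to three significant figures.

0.206 nM

Competitive: Km,app = α·Km with α = 1 + [I]/Ki.
α = Km,app/Km = 0.395/0.145 = 2.724.
Since α = 1 + [I]/Ki, [I]/Ki = 2.724 − 1 = 1.724 and Ki = 0.356/1.724 = 0.206 nM.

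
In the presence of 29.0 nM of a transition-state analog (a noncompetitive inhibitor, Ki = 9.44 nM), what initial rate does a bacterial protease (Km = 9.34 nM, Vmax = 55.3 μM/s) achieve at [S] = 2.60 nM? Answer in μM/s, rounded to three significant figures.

2.96 μM/s

With α = 1 + [I]/Ki = 1 + 29.0/9.44 = 4.072, the noncompetitive rate law is v = (Vmax/α)·[S] / (Km + [S]).
v = (55.3/4.072)×2.60 / (9.34 + 2.60) = 35.31/11.94 = 2.96 μM/s.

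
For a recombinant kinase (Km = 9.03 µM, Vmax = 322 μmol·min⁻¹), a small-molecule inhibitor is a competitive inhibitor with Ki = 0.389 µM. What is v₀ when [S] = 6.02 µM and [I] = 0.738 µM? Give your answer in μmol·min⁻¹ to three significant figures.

α = 1 + [I]/Ki = 1 + 0.738/0.389 = 2.897.
For a competitive inhibitor, Vmax is unchanged and the apparent Km becomes α·Km: Km,app = 26.2 µM, Vmax,app = 322 μmol·min⁻¹.
v = Vmax,app·[S]/(Km,app + [S]) = 322 × 6.02/(26.2 + 6.02) = 60.2 μmol·min⁻¹.

60.2 μmol·min⁻¹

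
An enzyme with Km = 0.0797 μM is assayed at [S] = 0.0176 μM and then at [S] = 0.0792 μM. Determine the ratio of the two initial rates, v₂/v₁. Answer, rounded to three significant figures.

2.76

Since Vmax cancels, v₂/v₁ = [S]₂(Km+[S]₁) / [S]₁(Km+[S]₂).
= 0.0792×(0.0797+0.0176) / (0.0176×(0.0797+0.0792)) = 0.007706/0.002797 = 2.76.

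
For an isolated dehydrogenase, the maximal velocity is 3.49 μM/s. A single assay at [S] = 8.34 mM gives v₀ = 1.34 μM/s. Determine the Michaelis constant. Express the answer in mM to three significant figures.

13.4 mM

v/Vmax = 1.34/3.49 = 0.3840 = [S]/(Km+[S]).
So Km + [S] = [S]/0.3840 = 21.72 mM, giving Km = 21.72 − 8.34 = 13.4 mM.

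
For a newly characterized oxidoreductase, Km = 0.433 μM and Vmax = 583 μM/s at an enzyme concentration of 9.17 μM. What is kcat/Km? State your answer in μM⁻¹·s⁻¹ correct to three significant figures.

147 μM⁻¹·s⁻¹

kcat = Vmax/[E]total = 583/9.17 = 63.6 s⁻¹.
kcat/Km = 63.6/0.433 = 147 μM⁻¹·s⁻¹.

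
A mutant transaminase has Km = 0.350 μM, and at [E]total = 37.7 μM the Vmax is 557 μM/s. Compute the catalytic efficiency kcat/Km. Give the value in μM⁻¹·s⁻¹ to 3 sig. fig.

42.2 μM⁻¹·s⁻¹

kcat = Vmax/[E]total = 557/37.7 = 14.8 s⁻¹.
kcat/Km = 14.8/0.350 = 42.2 μM⁻¹·s⁻¹.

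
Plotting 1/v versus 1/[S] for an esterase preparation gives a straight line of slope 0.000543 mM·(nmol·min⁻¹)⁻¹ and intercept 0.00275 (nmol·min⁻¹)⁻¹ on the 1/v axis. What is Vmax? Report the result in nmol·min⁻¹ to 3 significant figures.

The y-intercept of a Lineweaver–Burk plot equals 1/Vmax, so Vmax = 1/0.00275 = 364 nmol·min⁻¹.

364 nmol·min⁻¹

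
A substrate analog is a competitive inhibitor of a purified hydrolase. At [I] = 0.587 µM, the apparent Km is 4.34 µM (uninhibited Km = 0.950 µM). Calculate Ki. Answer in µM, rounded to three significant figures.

Competitive: Km,app = α·Km with α = 1 + [I]/Ki.
α = Km,app/Km = 4.34/0.950 = 4.568.
Since α = 1 + [I]/Ki, [I]/Ki = 4.568 − 1 = 3.568 and Ki = 0.587/3.568 = 0.164 µM.

0.164 µM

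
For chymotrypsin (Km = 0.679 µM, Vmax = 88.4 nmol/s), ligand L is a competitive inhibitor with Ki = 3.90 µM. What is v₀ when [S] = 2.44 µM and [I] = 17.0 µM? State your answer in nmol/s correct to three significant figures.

35.5 nmol/s

α = 1 + [I]/Ki = 1 + 17.0/3.90 = 5.359.
For a competitive inhibitor, Vmax is unchanged and the apparent Km becomes α·Km: Km,app = 3.64 µM, Vmax,app = 88.4 nmol/s.
v = Vmax,app·[S]/(Km,app + [S]) = 88.4 × 2.44/(3.64 + 2.44) = 35.5 nmol/s.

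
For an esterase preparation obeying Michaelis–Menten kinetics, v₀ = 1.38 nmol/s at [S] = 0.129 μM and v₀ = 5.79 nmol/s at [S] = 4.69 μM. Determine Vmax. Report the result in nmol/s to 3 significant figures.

In reciprocal form, 1/v = (Km/Vmax)·(1/[S]) + 1/Vmax. The two points give (1/[S], 1/v) = (7.752, 0.7246) and (0.2132, 0.1727).
Slope = (0.7246 − 0.1727)/(7.752 − 0.2132) = 0.07321; intercept = 0.7246 − 0.07321×7.752 = 0.1571.
Vmax = 1/intercept = 6.37 nmol/s; Km = slope × Vmax = 0.07321 × 6.37 = 0.466 μM.

6.37 nmol/s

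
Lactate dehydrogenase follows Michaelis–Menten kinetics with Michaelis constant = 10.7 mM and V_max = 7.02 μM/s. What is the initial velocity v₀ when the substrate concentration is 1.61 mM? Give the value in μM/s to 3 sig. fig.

0.918 μM/s

[S]/(Km+[S]) = 1.61/12.31 = 0.1308, the fractional saturation.
v = 0.1308 × Vmax = 0.1308 × 7.02 = 0.918 μM/s.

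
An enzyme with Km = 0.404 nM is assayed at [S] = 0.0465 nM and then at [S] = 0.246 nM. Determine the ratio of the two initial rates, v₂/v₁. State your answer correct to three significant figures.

The fractional saturations are [S]/(Km+[S]) = 0.0465/0.4505 = 0.1032 and 0.246/0.6500 = 0.3785.
v₂/v₁ is just their ratio: 0.3785/0.1032 = 3.67.

3.67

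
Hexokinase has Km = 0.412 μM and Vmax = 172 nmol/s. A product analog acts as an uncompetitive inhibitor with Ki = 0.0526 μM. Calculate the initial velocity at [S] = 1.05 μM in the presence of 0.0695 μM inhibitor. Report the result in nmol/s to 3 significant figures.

With α = 1 + [I]/Ki = 1 + 0.0695/0.0526 = 2.321, the uncompetitive rate law is v = (Vmax/α)·[S] / (Km/α + [S]).
v = (172/2.321)×1.05 / (0.412/2.321 + 1.05) = 77.80/1.227 = 63.4 nmol/s.

63.4 nmol/s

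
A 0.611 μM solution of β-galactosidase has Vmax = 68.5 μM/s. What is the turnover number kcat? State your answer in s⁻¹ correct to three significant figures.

kcat = Vmax/[E]total = 68.5 μM/s / 0.611 μM = 112 s⁻¹.

112 s⁻¹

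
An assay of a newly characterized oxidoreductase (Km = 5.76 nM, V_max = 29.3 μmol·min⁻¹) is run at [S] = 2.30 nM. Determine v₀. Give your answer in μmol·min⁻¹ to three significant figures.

[S]/(Km+[S]) = 2.30/8.060 = 0.2854, the fractional saturation.
v = 0.2854 × Vmax = 0.2854 × 29.3 = 8.36 μmol·min⁻¹.

8.36 μmol·min⁻¹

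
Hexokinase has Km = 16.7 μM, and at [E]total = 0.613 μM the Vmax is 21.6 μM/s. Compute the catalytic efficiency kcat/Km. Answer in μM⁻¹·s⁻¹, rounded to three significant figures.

kcat = Vmax/[E]total = 21.6/0.613 = 35.2 s⁻¹.
kcat/Km = 35.2/16.7 = 2.11 μM⁻¹·s⁻¹.

2.11 μM⁻¹·s⁻¹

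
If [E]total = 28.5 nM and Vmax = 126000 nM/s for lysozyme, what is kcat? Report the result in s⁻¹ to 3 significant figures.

4420 s⁻¹

kcat = Vmax/[E]total = 126000 nM/s / 28.5 nM = 4420 s⁻¹.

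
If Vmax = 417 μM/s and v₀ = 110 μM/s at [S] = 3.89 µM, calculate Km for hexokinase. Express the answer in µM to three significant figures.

10.9 µM

v/Vmax = 110/417 = 0.2638 = [S]/(Km+[S]).
So Km + [S] = [S]/0.2638 = 14.75 µM, giving Km = 14.75 − 3.89 = 10.9 µM.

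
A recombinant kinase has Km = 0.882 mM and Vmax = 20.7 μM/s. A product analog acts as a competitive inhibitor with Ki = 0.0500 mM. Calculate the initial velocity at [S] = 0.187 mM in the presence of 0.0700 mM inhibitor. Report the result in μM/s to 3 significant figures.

α = 1 + [I]/Ki = 1 + 0.0700/0.0500 = 2.400.
For a competitive inhibitor, Vmax is unchanged and the apparent Km becomes α·Km: Km,app = 2.12 mM, Vmax,app = 20.7 μM/s.
v = Vmax,app·[S]/(Km,app + [S]) = 20.7 × 0.187/(2.12 + 0.187) = 1.68 μM/s.

1.68 μM/s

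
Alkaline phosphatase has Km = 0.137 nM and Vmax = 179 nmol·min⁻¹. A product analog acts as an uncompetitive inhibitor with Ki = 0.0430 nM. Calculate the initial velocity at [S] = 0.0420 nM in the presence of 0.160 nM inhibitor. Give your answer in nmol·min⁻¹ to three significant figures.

22.4 nmol·min⁻¹

α = 1 + [I]/Ki = 1 + 0.160/0.0430 = 4.721.
For an uncompetitive inhibitor, both parameters are divided by α, giving Vmax/α and Km/α: Km,app = 0.0290 nM, Vmax,app = 37.9 nmol·min⁻¹.
v = Vmax,app·[S]/(Km,app + [S]) = 37.9 × 0.0420/(0.0290 + 0.0420) = 22.4 nmol·min⁻¹.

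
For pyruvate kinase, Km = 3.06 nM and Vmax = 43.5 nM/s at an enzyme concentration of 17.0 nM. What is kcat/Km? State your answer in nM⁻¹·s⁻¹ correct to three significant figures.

kcat = Vmax/[E]total = 43.5/17.0 = 2.56 s⁻¹.
kcat/Km = 2.56/3.06 = 0.836 nM⁻¹·s⁻¹.

0.836 nM⁻¹·s⁻¹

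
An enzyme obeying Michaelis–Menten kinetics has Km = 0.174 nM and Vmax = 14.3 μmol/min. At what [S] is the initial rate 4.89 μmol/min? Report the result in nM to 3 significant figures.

0.0904 nM

Rearranging v = Vmax[S]/(Km+[S]) gives [S] = Km·v/(Vmax − v).
[S] = 0.174 × 4.89 / (14.3 − 4.89) = 0.8509/9.410 = 0.0904 nM.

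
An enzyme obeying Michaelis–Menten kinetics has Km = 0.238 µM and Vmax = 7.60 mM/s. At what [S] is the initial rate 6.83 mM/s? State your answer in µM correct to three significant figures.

2.11 µM

The required fractional saturation is v/Vmax = 6.83/7.60 = 0.8987.
Then [S]/(Km+[S]) = 0.8987 ⇒ [S] = 0.238 × 0.8987/(1 − 0.8987) = 2.11 µM.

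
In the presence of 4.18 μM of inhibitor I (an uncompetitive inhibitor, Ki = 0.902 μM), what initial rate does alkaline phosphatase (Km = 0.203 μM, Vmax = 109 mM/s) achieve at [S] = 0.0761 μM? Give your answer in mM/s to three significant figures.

13.1 mM/s

With α = 1 + [I]/Ki = 1 + 4.18/0.902 = 5.634, the uncompetitive rate law is v = (Vmax/α)·[S] / (Km/α + [S]).
v = (109/5.634)×0.0761 / (0.203/5.634 + 0.0761) = 1.472/0.1121 = 13.1 mM/s.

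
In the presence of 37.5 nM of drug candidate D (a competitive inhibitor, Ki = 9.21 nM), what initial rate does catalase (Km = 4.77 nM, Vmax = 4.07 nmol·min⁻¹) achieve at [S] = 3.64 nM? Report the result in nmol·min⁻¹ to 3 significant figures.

With α = 1 + [I]/Ki = 1 + 37.5/9.21 = 5.072, the competitive rate law is v = Vmax[S] / (αKm + [S]).
v = 4.07×3.64 / (5.072×4.77 + 3.64) = 14.81/27.83 = 0.532 nmol·min⁻¹.

0.532 nmol·min⁻¹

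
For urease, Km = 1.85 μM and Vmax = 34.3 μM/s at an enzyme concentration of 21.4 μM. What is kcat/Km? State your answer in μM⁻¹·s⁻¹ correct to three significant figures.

kcat = Vmax/[E]total = 34.3/21.4 = 1.60 s⁻¹.
kcat/Km = 1.60/1.85 = 0.866 μM⁻¹·s⁻¹.

0.866 μM⁻¹·s⁻¹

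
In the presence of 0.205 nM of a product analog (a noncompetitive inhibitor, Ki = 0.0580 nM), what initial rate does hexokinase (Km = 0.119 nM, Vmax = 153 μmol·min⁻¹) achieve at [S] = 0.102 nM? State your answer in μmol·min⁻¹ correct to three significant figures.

15.6 μmol·min⁻¹

α = 1 + [I]/Ki = 1 + 0.205/0.0580 = 4.534.
For a noncompetitive inhibitor, Vmax is reduced to Vmax/α while Km is unchanged: Km,app = 0.119 nM, Vmax,app = 33.7 μmol·min⁻¹.
v = Vmax,app·[S]/(Km,app + [S]) = 33.7 × 0.102/(0.119 + 0.102) = 15.6 μmol·min⁻¹.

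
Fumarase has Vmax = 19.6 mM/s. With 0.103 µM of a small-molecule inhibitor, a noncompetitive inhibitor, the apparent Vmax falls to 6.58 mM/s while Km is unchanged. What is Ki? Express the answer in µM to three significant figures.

0.0521 µM

Noncompetitive: Vmax,app = Vmax/α with α = 1 + [I]/Ki.
α = Vmax/Vmax,app = 19.6/6.58 = 2.979.
Ki = [I]/(α − 1) = 0.103/1.979 = 0.0521 µM.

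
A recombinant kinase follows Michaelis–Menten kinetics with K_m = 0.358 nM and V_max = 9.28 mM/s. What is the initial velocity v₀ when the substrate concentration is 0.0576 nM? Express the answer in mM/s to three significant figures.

1.29 mM/s

[S]/(Km+[S]) = 0.0576/0.4156 = 0.1386, the fractional saturation.
v = 0.1386 × Vmax = 0.1386 × 9.28 = 1.29 mM/s.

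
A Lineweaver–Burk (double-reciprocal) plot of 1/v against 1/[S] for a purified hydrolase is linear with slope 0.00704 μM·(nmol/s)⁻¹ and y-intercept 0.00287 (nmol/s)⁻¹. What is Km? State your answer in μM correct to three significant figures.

y-intercept = 1/Vmax ⇒ Vmax = 348 nmol/s; slope = Km/Vmax ⇒ Km = slope × Vmax.
Km = 0.00704 × 348 = 2.45 μM.

2.45 μM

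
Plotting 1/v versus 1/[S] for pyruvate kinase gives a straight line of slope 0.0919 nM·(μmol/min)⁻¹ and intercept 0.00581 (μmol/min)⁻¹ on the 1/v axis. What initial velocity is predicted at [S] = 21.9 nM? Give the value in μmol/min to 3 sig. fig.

The y-intercept is 1/Vmax, so Vmax = 1/0.00581 = 172 μmol/min.
The slope is Km/Vmax, so Km = 0.0919 × 172 = 15.8 nM.
Then v = 172 × 21.9/(15.8 + 21.9) = 99.9 μmol/min.

99.9 μmol/min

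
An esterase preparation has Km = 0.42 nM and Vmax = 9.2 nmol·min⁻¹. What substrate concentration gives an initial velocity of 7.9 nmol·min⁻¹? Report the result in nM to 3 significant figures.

2.55 nM

Rearranging v = Vmax[S]/(Km+[S]) gives [S] = Km·v/(Vmax − v).
[S] = 0.42 × 7.9 / (9.2 − 7.9) = 3.318/1.300 = 2.55 nM.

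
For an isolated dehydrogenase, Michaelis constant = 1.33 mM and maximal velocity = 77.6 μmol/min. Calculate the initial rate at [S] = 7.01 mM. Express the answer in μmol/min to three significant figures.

65.2 μmol/min

[S]/(Km+[S]) = 7.01/8.340 = 0.8405, the fractional saturation.
v = 0.8405 × Vmax = 0.8405 × 77.6 = 65.2 μmol/min.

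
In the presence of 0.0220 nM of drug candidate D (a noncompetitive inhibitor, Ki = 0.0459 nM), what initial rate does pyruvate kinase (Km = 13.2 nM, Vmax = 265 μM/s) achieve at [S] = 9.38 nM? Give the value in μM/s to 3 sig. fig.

α = 1 + [I]/Ki = 1 + 0.0220/0.0459 = 1.479.
For a noncompetitive inhibitor, Vmax is reduced to Vmax/α while Km is unchanged: Km,app = 13.2 nM, Vmax,app = 179 μM/s.
v = Vmax,app·[S]/(Km,app + [S]) = 179 × 9.38/(13.2 + 9.38) = 74.4 μM/s.

74.4 μM/s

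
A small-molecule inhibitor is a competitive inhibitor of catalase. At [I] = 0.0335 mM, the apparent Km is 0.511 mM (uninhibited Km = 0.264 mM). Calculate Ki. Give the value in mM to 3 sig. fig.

Competitive: Km,app = α·Km with α = 1 + [I]/Ki.
α = Km,app/Km = 0.511/0.264 = 1.936.
Since α = 1 + [I]/Ki, [I]/Ki = 1.936 − 1 = 0.9356 and Ki = 0.0335/0.9356 = 0.0358 mM.

0.0358 mM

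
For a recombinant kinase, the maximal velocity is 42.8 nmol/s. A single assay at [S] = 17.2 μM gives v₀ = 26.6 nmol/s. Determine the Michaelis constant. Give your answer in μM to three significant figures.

10.5 μM

From v = Vmax[S]/(Km+[S]), Km = [S](Vmax − v)/v.
Km = 17.2 × (42.8 − 26.6) / 26.6 = 278.6/26.6 = 10.5 μM.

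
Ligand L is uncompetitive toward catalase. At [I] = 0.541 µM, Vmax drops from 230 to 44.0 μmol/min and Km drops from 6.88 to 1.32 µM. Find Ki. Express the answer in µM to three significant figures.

Uncompetitive: Vmax,app = Vmax/α (and Km,app = Km/α) with α = 1 + [I]/Ki.
α = Vmax/Vmax,app = 230/44.0 = 5.227.
Ki = [I]/(α − 1) = 0.541/4.227 = 0.128 µM.

0.128 µM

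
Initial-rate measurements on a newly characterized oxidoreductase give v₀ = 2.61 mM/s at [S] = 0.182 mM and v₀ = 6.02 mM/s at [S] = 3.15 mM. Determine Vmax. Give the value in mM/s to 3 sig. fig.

In reciprocal form, 1/v = (Km/Vmax)·(1/[S]) + 1/Vmax. The two points give (1/[S], 1/v) = (5.495, 0.3831) and (0.3175, 0.1661).
Slope = (0.3831 − 0.1661)/(5.495 − 0.3175) = 0.04192; intercept = 0.3831 − 0.04192×5.495 = 0.1528.
Vmax = 1/intercept = 6.54 mM/s; Km = slope × Vmax = 0.04192 × 6.54 = 0.274 mM.

6.54 mM/s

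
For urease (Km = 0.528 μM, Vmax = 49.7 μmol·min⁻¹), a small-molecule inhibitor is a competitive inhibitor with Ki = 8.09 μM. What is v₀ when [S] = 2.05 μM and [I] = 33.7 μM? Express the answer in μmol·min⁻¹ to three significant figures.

21.3 μmol·min⁻¹

α = 1 + [I]/Ki = 1 + 33.7/8.09 = 5.166.
For a competitive inhibitor, Vmax is unchanged and the apparent Km becomes α·Km: Km,app = 2.73 μM, Vmax,app = 49.7 μmol·min⁻¹.
v = Vmax,app·[S]/(Km,app + [S]) = 49.7 × 2.05/(2.73 + 2.05) = 21.3 μmol·min⁻¹.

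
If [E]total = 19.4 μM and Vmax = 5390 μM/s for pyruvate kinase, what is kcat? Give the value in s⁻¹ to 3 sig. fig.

278 s⁻¹

kcat = Vmax/[E]total = 5390 μM/s / 19.4 μM = 278 s⁻¹.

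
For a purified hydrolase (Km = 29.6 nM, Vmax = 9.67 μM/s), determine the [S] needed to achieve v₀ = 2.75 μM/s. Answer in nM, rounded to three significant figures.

11.8 nM

The required fractional saturation is v/Vmax = 2.75/9.67 = 0.2844.
Then [S]/(Km+[S]) = 0.2844 ⇒ [S] = 29.6 × 0.2844/(1 − 0.2844) = 11.8 nM.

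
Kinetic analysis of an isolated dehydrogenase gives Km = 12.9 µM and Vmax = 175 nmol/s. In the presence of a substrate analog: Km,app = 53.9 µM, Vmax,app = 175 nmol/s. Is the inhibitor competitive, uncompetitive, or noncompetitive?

Km increases (12.9 → 53.9 µM) while Vmax is unchanged — the hallmark of competitive inhibition.

competitive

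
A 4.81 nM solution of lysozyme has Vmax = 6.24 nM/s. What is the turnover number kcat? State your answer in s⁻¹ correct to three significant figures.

1.30 s⁻¹

kcat = Vmax/[E]total = 6.24 nM/s / 4.81 nM = 1.30 s⁻¹.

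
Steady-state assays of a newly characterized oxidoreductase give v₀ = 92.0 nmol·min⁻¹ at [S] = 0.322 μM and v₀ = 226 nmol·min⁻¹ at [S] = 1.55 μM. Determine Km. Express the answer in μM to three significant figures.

From v = Vmax[S]/(Km+[S]), each point gives Vmax = v(Km+[S])/[S].
Equating: 92.0(Km+0.322)/0.322 = 226(Km+1.55)/1.55.
285.7·Km + 92.0 = 145.8·Km + 226, so (285.7 − 145.8)·Km = 226 − 92.0.
Km = 134.0/139.9 = 0.958 μM; then Vmax = 92.0(0.958+0.322)/0.322 = 366 nmol·min⁻¹.

0.958 μM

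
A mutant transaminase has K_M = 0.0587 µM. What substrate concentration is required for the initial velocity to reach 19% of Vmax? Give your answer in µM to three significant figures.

v/Vmax = [S]/(Km+[S]) = 0.19, so [S] = Km·0.19/(1 − 0.19) = 0.0587 × 0.2346.
[S] = 0.0138 µM.

0.0138 µM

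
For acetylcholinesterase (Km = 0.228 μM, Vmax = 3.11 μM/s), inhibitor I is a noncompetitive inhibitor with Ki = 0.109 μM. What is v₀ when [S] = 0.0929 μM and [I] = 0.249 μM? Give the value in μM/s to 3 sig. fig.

0.274 μM/s

With α = 1 + [I]/Ki = 1 + 0.249/0.109 = 3.284, the noncompetitive rate law is v = (Vmax/α)·[S] / (Km + [S]).
v = (3.11/3.284)×0.0929 / (0.228 + 0.0929) = 0.08797/0.3209 = 0.274 μM/s.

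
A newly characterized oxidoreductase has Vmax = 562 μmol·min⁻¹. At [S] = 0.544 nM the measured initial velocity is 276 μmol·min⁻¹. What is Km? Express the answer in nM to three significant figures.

v/Vmax = 276/562 = 0.4911 = [S]/(Km+[S]).
So Km + [S] = [S]/0.4911 = 1.108 nM, giving Km = 1.108 − 0.544 = 0.564 nM.

0.564 nM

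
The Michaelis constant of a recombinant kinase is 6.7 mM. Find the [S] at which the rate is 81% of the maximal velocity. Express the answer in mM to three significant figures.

v/Vmax = [S]/(Km+[S]) = 0.81, so [S] = Km·0.81/(1 − 0.81) = 6.7 × 4.263.
[S] = 28.6 mM.

28.6 mM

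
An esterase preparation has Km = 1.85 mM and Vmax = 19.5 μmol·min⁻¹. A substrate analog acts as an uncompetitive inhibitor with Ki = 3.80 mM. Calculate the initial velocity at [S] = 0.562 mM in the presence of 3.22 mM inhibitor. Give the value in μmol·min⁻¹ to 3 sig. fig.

α = 1 + [I]/Ki = 1 + 3.22/3.80 = 1.847.
For an uncompetitive inhibitor, both parameters are divided by α, giving Vmax/α and Km/α: Km,app = 1.00 mM, Vmax,app = 10.6 μmol·min⁻¹.
v = Vmax,app·[S]/(Km,app + [S]) = 10.6 × 0.562/(1.00 + 0.562) = 3.79 μmol·min⁻¹.

3.79 μmol·min⁻¹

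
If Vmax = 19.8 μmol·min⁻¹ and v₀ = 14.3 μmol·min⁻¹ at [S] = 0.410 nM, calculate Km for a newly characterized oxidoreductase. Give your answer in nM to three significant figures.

v/Vmax = 14.3/19.8 = 0.7222 = [S]/(Km+[S]).
So Km + [S] = [S]/0.7222 = 0.5677 nM, giving Km = 0.5677 − 0.410 = 0.158 nM.

0.158 nM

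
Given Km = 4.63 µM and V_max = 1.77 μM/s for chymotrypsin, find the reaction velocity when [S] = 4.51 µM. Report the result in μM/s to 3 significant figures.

0.873 μM/s

v = Vmax·[S]/(Km + [S]) = 1.77 × 4.51 / (4.63 + 4.51)
  = 7.983 / 9.140 = 0.873 μM/s.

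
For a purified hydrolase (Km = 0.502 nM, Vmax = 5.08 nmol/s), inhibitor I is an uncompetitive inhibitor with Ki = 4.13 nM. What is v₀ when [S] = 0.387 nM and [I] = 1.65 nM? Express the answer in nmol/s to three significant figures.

α = 1 + [I]/Ki = 1 + 1.65/4.13 = 1.400.
For an uncompetitive inhibitor, both parameters are divided by α, giving Vmax/α and Km/α: Km,app = 0.359 nM, Vmax,app = 3.63 nmol/s.
v = Vmax,app·[S]/(Km,app + [S]) = 3.63 × 0.387/(0.359 + 0.387) = 1.88 nmol/s.

1.88 nmol/s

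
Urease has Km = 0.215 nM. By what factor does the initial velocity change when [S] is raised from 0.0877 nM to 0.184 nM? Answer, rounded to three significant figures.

1.59

Since Vmax cancels, v₂/v₁ = [S]₂(Km+[S]₁) / [S]₁(Km+[S]₂).
= 0.184×(0.215+0.0877) / (0.0877×(0.215+0.184)) = 0.05570/0.03499 = 1.59.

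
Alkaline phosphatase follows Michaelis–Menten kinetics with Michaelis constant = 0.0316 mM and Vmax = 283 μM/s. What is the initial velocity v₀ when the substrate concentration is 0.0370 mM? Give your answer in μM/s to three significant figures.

153 μM/s

v = Vmax·[S]/(Km + [S]) = 283 × 0.0370 / (0.0316 + 0.0370)
  = 10.47 / 0.06860 = 153 μM/s.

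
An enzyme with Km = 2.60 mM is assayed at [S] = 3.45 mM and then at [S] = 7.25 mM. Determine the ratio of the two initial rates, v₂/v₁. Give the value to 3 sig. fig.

Since Vmax cancels, v₂/v₁ = [S]₂(Km+[S]₁) / [S]₁(Km+[S]₂).
= 7.25×(2.60+3.45) / (3.45×(2.60+7.25)) = 43.86/33.98 = 1.29.

1.29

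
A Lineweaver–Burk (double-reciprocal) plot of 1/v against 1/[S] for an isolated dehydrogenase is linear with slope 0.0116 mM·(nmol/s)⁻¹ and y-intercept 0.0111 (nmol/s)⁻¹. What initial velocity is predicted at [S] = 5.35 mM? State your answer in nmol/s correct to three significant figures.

The y-intercept is 1/Vmax, so Vmax = 1/0.0111 = 90.1 nmol/s.
The slope is Km/Vmax, so Km = 0.0116 × 90.1 = 1.05 mM.
Then v = 90.1 × 5.35/(1.05 + 5.35) = 75.4 nmol/s.

75.4 nmol/s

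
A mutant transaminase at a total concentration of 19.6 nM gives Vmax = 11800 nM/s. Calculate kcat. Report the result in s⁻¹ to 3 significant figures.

kcat = Vmax/[E]total = 11800 nM/s / 19.6 nM = 602 s⁻¹.

602 s⁻¹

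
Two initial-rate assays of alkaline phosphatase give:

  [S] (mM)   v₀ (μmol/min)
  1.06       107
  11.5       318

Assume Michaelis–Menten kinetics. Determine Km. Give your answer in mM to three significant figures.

2.88 mM

From v = Vmax[S]/(Km+[S]), each point gives Vmax = v(Km+[S])/[S].
Equating: 107(Km+1.06)/1.06 = 318(Km+11.5)/11.5.
100.9·Km + 107 = 27.65·Km + 318, so (100.9 − 27.65)·Km = 318 − 107.
Km = 211.0/73.29 = 2.88 mM; then Vmax = 107(2.88+1.06)/1.06 = 398 μmol/min.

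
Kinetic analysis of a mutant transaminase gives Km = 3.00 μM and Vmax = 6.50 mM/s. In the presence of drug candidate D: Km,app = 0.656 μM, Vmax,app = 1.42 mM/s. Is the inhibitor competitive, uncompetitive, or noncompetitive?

uncompetitive

Both Km and Vmax decrease by the same factor (~4.57-fold) — characteristic of uncompetitive inhibition.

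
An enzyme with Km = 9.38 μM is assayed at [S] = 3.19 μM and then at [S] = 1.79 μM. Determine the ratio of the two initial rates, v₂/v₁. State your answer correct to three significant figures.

0.631

Since Vmax cancels, v₂/v₁ = [S]₂(Km+[S]₁) / [S]₁(Km+[S]₂).
= 1.79×(9.38+3.19) / (3.19×(9.38+1.79)) = 22.50/35.63 = 0.631.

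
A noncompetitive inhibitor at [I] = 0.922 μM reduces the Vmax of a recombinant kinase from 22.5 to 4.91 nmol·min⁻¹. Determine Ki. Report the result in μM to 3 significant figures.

Noncompetitive: Vmax,app = Vmax/α with α = 1 + [I]/Ki.
α = Vmax/Vmax,app = 22.5/4.91 = 4.582.
Ki = [I]/(α − 1) = 0.922/3.582 = 0.257 μM.

0.257 μM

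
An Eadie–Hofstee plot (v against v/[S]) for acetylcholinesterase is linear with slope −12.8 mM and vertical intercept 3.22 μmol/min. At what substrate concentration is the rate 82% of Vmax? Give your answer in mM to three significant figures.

58.3 mM

The Eadie–Hofstee slope gives Km = 12.8 mM (slope = −Km).
v/Vmax = [S]/(Km+[S]) = 0.82 ⇒ [S] = Km·0.82/(1−0.82) = 12.8 × 4.556 = 58.3 mM.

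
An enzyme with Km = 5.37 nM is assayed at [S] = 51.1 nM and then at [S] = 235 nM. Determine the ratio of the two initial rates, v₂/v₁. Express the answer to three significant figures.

1.08

Since Vmax cancels, v₂/v₁ = [S]₂(Km+[S]₁) / [S]₁(Km+[S]₂).
= 235×(5.37+51.1) / (51.1×(5.37+235)) = 13270/12280 = 1.08.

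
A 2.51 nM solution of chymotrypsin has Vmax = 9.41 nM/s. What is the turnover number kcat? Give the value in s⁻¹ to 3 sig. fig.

3.75 s⁻¹

kcat = Vmax/[E]total = 9.41 nM/s / 2.51 nM = 3.75 s⁻¹.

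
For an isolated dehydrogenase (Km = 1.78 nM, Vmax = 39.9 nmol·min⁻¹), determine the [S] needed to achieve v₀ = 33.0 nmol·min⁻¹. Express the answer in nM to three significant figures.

Rearranging v = Vmax[S]/(Km+[S]) gives [S] = Km·v/(Vmax − v).
[S] = 1.78 × 33.0 / (39.9 − 33.0) = 58.74/6.900 = 8.51 nM.

8.51 nM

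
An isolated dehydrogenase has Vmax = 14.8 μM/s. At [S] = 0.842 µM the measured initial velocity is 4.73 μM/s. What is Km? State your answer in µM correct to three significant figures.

From v = Vmax[S]/(Km+[S]), Km = [S](Vmax − v)/v.
Km = 0.842 × (14.8 − 4.73) / 4.73 = 8.479/4.73 = 1.79 µM.

1.79 µM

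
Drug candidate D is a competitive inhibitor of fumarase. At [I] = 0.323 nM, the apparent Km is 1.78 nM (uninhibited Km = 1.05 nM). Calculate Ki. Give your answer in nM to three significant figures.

0.465 nM

Competitive: Km,app = α·Km with α = 1 + [I]/Ki.
α = Km,app/Km = 1.78/1.05 = 1.695.
Since α = 1 + [I]/Ki, [I]/Ki = 1.695 − 1 = 0.6952 and Ki = 0.323/0.6952 = 0.465 nM.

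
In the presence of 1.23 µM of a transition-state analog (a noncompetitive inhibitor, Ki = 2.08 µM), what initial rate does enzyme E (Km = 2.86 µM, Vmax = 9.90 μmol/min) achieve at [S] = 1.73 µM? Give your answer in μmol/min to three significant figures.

With α = 1 + [I]/Ki = 1 + 1.23/2.08 = 1.591, the noncompetitive rate law is v = (Vmax/α)·[S] / (Km + [S]).
v = (9.90/1.591)×1.73 / (2.86 + 1.73) = 10.76/4.590 = 2.34 μmol/min.

2.34 μmol/min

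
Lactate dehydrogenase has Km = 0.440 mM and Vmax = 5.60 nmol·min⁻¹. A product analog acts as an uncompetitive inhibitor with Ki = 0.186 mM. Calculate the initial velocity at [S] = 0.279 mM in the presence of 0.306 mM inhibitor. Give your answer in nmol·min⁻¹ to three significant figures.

α = 1 + [I]/Ki = 1 + 0.306/0.186 = 2.645.
For an uncompetitive inhibitor, both parameters are divided by α, giving Vmax/α and Km/α: Km,app = 0.166 mM, Vmax,app = 2.12 nmol·min⁻¹.
v = Vmax,app·[S]/(Km,app + [S]) = 2.12 × 0.279/(0.166 + 0.279) = 1.33 nmol·min⁻¹.

1.33 nmol·min⁻¹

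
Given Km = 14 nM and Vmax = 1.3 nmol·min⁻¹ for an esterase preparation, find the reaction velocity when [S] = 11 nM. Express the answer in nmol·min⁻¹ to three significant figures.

0.572 nmol·min⁻¹

[S]/(Km+[S]) = 11/25.00 = 0.4400, the fractional saturation.
v = 0.4400 × Vmax = 0.4400 × 1.3 = 0.572 nmol·min⁻¹.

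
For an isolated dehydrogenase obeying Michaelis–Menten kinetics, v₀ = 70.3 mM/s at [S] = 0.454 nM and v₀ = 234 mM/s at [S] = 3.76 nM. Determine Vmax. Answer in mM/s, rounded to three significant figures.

344 mM/s

In reciprocal form, 1/v = (Km/Vmax)·(1/[S]) + 1/Vmax. The two points give (1/[S], 1/v) = (2.203, 0.01422) and (0.2660, 0.004274).
Slope = (0.01422 − 0.004274)/(2.203 − 0.2660) = 0.005138; intercept = 0.01422 − 0.005138×2.203 = 0.002907.
Vmax = 1/intercept = 344 mM/s; Km = slope × Vmax = 0.005138 × 344 = 1.77 nM.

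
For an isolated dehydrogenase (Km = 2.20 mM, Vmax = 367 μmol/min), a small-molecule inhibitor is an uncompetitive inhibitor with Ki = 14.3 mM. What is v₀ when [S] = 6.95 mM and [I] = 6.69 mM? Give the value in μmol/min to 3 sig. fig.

With α = 1 + [I]/Ki = 1 + 6.69/14.3 = 1.468, the uncompetitive rate law is v = (Vmax/α)·[S] / (Km/α + [S]).
v = (367/1.468)×6.95 / (2.20/1.468 + 6.95) = 1738/8.449 = 206 μmol/min.

206 μmol/min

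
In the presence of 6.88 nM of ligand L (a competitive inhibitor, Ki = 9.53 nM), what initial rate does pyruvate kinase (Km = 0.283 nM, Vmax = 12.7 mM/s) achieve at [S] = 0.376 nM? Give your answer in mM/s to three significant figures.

5.53 mM/s

With α = 1 + [I]/Ki = 1 + 6.88/9.53 = 1.722, the competitive rate law is v = Vmax[S] / (αKm + [S]).
v = 12.7×0.376 / (1.722×0.283 + 0.376) = 4.775/0.8633 = 5.53 mM/s.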